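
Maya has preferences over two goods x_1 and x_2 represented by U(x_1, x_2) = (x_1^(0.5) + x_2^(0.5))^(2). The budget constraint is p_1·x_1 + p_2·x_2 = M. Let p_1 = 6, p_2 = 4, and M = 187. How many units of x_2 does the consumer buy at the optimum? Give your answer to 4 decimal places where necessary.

x_2* = 28.05

From the CES first-order condition, (x_2/x_1)^(0.5) = p_1/p_2.
Solve for the ratio: x_2/x_1 = [p_1/p_2]^(2).
Substitute x_2 = (x_2/x_1)·x_1 into the budget: x_1* = M/(p_1 + p_2·(x_2/x_1)).
Numerically x_2/x_1 = 2.25, so x_1* = 187/(6 + 4·2.25) = 12.4667 and x_2* = 2.25·12.4667 = 28.05.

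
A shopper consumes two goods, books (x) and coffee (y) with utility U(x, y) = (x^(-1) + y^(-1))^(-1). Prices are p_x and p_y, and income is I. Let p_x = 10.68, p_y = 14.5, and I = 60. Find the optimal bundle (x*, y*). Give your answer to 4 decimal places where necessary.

From the CES first-order condition, (y/x)^(2) = p_x/p_y.
Hence y/x = (p_x/p_y)^(1/(2)), i.e. raised to the 0.5 power.
With the ratio pinned down, the budget gives x* = I/(p_x + p_y·(y/x)) and y* = (y/x)·x*.
Numerically y/x = 0.858226, so x* = 60/(10.68 + 14.5·0.858226) = 2.5947 and y* = 0.858226·2.5947 = 2.2268.

x* = 2.5947, y* = 2.2268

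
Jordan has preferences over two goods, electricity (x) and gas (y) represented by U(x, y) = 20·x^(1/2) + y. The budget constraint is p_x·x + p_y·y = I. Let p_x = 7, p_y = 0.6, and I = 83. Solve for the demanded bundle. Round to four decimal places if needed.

MU_x = 10/√x, MU_y = 1. Tangency: 10/√x = p_x/p_y.
Solve: √x = 10·p_y/p_x, so x*(p_x,p_y) = (10·p_y/p_x)², and y* = (I − p_x·x*)/p_y.
Plugging in: x* = (10·0.6/7)² = 0.7347, y* = 129.7619.

x* = 0.7347, y* = 129.7619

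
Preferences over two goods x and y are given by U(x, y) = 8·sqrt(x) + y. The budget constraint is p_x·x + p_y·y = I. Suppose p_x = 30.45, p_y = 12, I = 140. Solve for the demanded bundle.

x* = 2.4849, y* = 5.3612

MU_x = 4/√x, MU_y = 1. Tangency: 4/√x = p_x/p_y.
Solve: √x = 4·p_y/p_x, so x*(p_x,p_y) = (4·p_y/p_x)², and y* = (I − p_x·x*)/p_y.
Plugging in: x* = (4·12/30.45)² = 2.4849, y* = 5.3612.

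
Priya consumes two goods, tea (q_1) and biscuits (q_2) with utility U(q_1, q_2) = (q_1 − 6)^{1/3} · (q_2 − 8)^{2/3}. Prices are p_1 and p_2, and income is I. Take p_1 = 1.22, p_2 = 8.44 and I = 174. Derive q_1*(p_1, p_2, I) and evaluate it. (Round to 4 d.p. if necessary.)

Let q_1' = q_1−6, q_2' = q_2−8. MRS = (1/2)·q_2'/q_1' = p_1/p_2.
After buying the subsistence bundle (6, 8), a share 1/3 of the remaining income goes to q_1: q_1* = 6 + 1/3·(I − 6p_1 − 8p_2)/p_1.
Discretionary income = 174 − 6·1.22 − 8·8.44 = 99.16; q_1* = 6 + 1/3·99.16/1.22 = 33.0929.

q_1* = 33.0929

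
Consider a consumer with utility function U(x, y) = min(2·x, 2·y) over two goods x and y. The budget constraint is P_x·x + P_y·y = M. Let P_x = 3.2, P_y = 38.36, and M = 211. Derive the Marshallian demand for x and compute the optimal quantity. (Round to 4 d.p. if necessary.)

x* = 5.077

With perfect complements, no substitution: consume in ratio x:y = 2:2.
Budget: P_x·x + P_y·x = M, so (2·P_x + 2·P_y)·x = 2·M.
Demand: x*(P_x,P_y,M) = 2·M/(2·P_x + 2·P_y), y* = 2·M/(2·P_x + 2·P_y).
Here 2·3.2 + 2·38.36 = 83.12, giving x* = 5.077.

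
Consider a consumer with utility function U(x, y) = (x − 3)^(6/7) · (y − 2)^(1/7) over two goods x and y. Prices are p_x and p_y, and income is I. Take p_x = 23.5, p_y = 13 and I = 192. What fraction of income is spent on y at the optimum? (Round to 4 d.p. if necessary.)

share on y = 0.2065

After buying the subsistence bundle (3, 2), a share 6/7 of the remaining income goes to x: x* = 3 + 6/7·(I − 3p_x − 2p_y)/p_x.
Discretionary income = 192 − 3·23.5 − 2·13 = 95.5; x* = 3 + 6/7·95.5/23.5 = 6.4833; y* = 2 + 1/7·95.5/13 = 3.0495.
Expenditure on y: 13·3.0495 = 39.6429; share = 0.2065.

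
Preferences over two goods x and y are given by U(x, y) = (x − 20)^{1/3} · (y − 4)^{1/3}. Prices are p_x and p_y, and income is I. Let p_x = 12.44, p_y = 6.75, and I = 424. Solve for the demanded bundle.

This is Cobb-Douglas in (x−20, y−4): tangency gives 1/3·p_y·(y−4) = 1/3·p_x·(x−20).
After buying the subsistence bundle (20, 4), a share 0.5 of the remaining income goes to x: x* = 20 + 0.5·(I − 20p_x − 4p_y)/p_x.
Discretionary income = 424 − 20·12.44 − 4·6.75 = 148.2; x* = 20 + 0.5·148.2/12.44 = 25.9566; y* = 4 + 0.5·148.2/6.75 = 14.9778.

x* = 25.9566, y* = 14.9778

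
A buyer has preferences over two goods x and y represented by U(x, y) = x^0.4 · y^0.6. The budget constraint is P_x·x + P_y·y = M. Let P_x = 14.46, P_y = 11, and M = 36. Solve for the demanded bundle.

Tangency: MRS = (2/3)·y/x = P_x/P_y.
Rearranging, P_y·y = (3/2)·P_x·x. Substituting into the budget gives P_x·x·(1 + (3/2)) = M.
Demand: x*(P_x,P_y,M) = 0.4·M/P_x and y* = 0.6·M/P_y.
At P_x=14.46, P_y=11, M=36: x* = 0.4·36/14.46 = 0.9959, y* = 1.9636.

x* = 0.9959, y* = 1.9636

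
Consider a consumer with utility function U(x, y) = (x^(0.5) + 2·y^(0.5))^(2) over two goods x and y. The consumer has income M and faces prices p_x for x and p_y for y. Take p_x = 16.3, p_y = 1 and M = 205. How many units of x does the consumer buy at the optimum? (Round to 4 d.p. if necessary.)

MRS = MU_x/MU_y = (1/2)·(y/x)^(0.5). Set equal to p_x/p_y.
Hence y/x = (2·p_x/p_y)^(1/(0.5)), i.e. raised to the 2 power.
With the ratio pinned down, the budget gives x* = M/(p_x + p_y·(y/x)) and y* = (y/x)·x*.
Numerically y/x = 1062.76, so x* = 205/(16.3 + 1·1062.76) = 0.19.

x* = 0.19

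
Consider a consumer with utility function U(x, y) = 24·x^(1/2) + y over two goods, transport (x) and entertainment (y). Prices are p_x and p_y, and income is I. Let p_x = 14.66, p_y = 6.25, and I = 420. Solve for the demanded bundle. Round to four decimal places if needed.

x* = 26.1731, y* = 5.8085

Utility is quasi-linear in y; the FOC for x is 12/√x = p_x/p_y.
Thus x* = (12·p_y/p_x)² — independent of I — with the rest of income spent on y.
Plugging in: x* = (12·6.25/14.66)² = 26.1731, y* = 5.8085.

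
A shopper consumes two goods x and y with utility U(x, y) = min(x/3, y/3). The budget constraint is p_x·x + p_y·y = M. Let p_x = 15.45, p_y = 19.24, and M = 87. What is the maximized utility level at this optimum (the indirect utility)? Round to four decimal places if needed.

Here 3·15.45 + 3·19.24 = 104.07, giving x* = 2.5079 and y* = 2.5079.
Utility at the optimum: U(2.5079, 2.5079) = 0.836.

V = 0.836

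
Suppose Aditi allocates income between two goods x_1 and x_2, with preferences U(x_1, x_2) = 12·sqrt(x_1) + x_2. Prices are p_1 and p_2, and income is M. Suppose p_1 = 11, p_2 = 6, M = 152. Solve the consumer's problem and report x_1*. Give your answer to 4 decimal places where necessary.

x_1* = 10.7107

Utility is quasi-linear in x_2; the FOC for x_1 is 6/√x_1 = p_1/p_2.
Solve: √x_1 = 6·p_2/p_1, so x_1*(p_1,p_2) = (6·p_2/p_1)², and x_2* = (M − p_1·x_1*)/p_2.
Plugging in: x_1* = (6·6/11)² = 10.7107.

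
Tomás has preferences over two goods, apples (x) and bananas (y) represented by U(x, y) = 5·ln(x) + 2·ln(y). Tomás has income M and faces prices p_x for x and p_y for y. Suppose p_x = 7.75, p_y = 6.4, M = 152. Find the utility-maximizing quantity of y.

y* = 6.7857

The MRS is (5/2)·y/x. Set MRS = p_x/p_y.
So 5·p_y·y = 2·p_x·x; combined with the budget, a share 5/7 of income goes to x.
Demand: x*(p_x,p_y,M) = 5/7·M/p_x and y* = 2/7·M/p_y.
At p_x=7.75, p_y=6.4, M=152: y* = 2/7·152/6.4 = 6.7857.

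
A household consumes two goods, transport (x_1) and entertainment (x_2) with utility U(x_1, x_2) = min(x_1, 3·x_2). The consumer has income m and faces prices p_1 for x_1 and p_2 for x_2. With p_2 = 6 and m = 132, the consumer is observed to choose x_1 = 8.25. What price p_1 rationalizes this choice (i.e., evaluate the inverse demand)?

With perfect complements, no substitution: consume in ratio x_1:x_2 = 3:1.
Budget: p_1·x_1 + p_2·(1/3)·x_1 = m, so (3·p_1 + p_2)·x_1 = 3·m.
Demand: x_1*(p_1,p_2,m) = 3·m/(3·p_1 + p_2), x_2* = m/(3·p_1 + p_2).
Set x_1* = 8.25 in the demand function and solve for p_1: p_1 = 14.

p_1 = 14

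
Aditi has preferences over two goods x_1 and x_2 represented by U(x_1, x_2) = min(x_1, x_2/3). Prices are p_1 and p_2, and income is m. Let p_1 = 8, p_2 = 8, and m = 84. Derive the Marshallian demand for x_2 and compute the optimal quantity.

Leontief preferences: the optimum is at the kink where x_1/1 = x_2/3, i.e. x_2 = 3·x_1.
Budget: p_1·x_1 + p_2·3·x_1 = m, so (p_1 + 3·p_2)·x_1 = m.
Demand: x_1*(p_1,p_2,m) = m/(p_1 + 3·p_2), x_2* = 3·m/(p_1 + 3·p_2).
Here 8 + 3·8 = 32, giving x_2* = 7.875.

x_2* = 7.875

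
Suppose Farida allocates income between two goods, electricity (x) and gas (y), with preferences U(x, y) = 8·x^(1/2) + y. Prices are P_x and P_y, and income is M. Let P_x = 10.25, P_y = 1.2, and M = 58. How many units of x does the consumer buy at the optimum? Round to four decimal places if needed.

MU_x = 4/√x, MU_y = 1. Tangency: 4/√x = P_x/P_y.
Thus x* = (4·P_y/P_x)² — independent of M — with the rest of income spent on y.
Plugging in: x* = (4·1.2/10.25)² = 0.2193.

x* = 0.2193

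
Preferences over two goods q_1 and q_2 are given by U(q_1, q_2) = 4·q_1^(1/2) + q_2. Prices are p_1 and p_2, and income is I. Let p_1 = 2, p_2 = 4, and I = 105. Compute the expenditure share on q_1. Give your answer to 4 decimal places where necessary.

Utility is quasi-linear in q_2; the FOC for q_1 is 2/√q_1 = p_1/p_2.
Thus q_1* = (2·p_2/p_1)² — independent of I — with the rest of income spent on q_2.
Plugging in: q_1* = (2·4/2)² = 16, q_2* = 18.25.
Expenditure on q_1: 2·16 = 32; share = 0.3048.

share on q_1 = 0.3048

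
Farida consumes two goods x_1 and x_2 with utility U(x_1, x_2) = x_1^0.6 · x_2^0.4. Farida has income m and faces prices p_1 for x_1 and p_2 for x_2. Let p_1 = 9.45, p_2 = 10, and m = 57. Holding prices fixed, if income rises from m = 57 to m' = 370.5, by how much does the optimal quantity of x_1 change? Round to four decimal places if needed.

Δx_1* = 19.9048

Demand: x_1*(p_1,p_2,m) = 0.6·m/p_1 and x_2* = 0.4·m/p_2.
At p_1=9.45, p_2=10, m=57: x_1* = 0.6·57/9.45 = 3.619.
At m' = 370.5: x_1* = 23.5238. Change: 23.5238 − 3.619 = 19.9048.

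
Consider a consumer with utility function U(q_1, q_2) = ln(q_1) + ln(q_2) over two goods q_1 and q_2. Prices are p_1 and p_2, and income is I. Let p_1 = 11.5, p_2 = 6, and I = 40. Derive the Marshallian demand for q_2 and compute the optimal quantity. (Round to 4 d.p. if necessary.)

q_2* = 3.3333

The MRS is q_2/q_1. Set MRS = p_1/p_2.
Rearranging, p_2·q_2 = p_1·q_1. Substituting into the budget gives p_1·q_1·(1 + 1) = I.
Demand: q_1*(p_1,p_2,I) = 0.5·I/p_1 and q_2* = 0.5·I/p_2.
At p_1=11.5, p_2=6, I=40: q_2* = 0.5·40/6 = 3.3333.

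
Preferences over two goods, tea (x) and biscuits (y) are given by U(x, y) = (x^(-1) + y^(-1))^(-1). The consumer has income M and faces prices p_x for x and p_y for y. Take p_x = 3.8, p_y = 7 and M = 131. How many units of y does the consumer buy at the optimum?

From the CES first-order condition, (y/x)^(2) = p_x/p_y.
Hence y/x = (p_x/p_y)^(1/(2)), i.e. raised to the 0.5 power.
With the ratio pinned down, the budget gives x* = M/(p_x + p_y·(y/x)) and y* = (y/x)·x*.
Numerically y/x = 0.736788, so x* = 131/(3.8 + 7·0.736788) = 14.6246 and y* = 0.736788·14.6246 = 10.7752.

y* = 10.7752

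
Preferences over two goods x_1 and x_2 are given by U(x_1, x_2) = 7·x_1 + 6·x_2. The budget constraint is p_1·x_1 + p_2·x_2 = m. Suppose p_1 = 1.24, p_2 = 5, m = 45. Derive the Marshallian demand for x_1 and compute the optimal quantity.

x_1* = 36.2903

Perfect substitutes: compare marginal utility per dollar. 7/p_1 vs 6/p_2 → 5.6452 vs 1.2.
x_1 gives more utility per dollar, so spend all income on x_1: x_1* = m/p_1, x_2* = 0.
Numerically: x_1* = 36.2903, x_2* = 0.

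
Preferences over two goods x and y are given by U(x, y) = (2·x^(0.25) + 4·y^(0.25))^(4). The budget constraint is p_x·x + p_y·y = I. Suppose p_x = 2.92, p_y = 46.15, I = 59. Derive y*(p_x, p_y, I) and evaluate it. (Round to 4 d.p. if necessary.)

With the ratio pinned down, the budget gives x* = I/(p_x + p_y·(y/x)) and y* = (y/x)·x*.
Numerically y/x = 0.063531, so x* = 59/(2.92 + 46.15·0.063531) = 10.0821 and y* = 0.063531·10.0821 = 0.6405.

y* = 0.6405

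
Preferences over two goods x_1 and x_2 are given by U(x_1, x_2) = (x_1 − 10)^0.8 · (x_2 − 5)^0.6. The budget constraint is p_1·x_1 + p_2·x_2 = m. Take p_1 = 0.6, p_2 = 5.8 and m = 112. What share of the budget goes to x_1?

Substituting into the budget: x_1* = 10 + 4/7·(m − 10·p_1 − 5·p_2)/p_1, and x_2* = 5 + 3/7·(…)/p_2.
Discretionary income = 112 − 10·0.6 − 5·5.8 = 77; x_1* = 10 + 4/7·77/0.6 = 83.3333; x_2* = 5 + 3/7·77/5.8 = 10.6897.
Expenditure on x_1: 0.6·83.3333 = 50; share = 0.4464.

share on x_1 = 0.4464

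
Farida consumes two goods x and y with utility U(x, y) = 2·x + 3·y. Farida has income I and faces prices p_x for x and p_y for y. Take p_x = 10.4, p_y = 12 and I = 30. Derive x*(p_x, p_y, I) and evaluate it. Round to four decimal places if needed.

Perfect substitutes: compare marginal utility per dollar. 2/p_x vs 3/p_y → 0.1923 vs 0.25.
y gives more utility per dollar, so spend all income on y: y* = I/p_y, x* = 0.
Numerically: x* = 0, y* = 2.5.

x* = 0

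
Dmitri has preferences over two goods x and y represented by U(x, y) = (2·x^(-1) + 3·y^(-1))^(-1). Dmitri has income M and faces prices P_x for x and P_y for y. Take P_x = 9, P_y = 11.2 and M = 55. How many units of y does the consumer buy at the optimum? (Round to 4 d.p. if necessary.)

From the CES first-order condition, (2/3)·(y/x)^(2) = P_x/P_y.
Hence y/x = ((3/2)·P_x/P_y)^(1/(2)), i.e. raised to the 0.5 power.
Substitute y = (y/x)·x into the budget: x* = M/(P_x + P_y·(y/x)).
Numerically y/x = 1.097888, so x* = 55/(9 + 11.2·1.097888) = 2.5826 and y* = 1.097888·2.5826 = 2.8354.

y* = 2.8354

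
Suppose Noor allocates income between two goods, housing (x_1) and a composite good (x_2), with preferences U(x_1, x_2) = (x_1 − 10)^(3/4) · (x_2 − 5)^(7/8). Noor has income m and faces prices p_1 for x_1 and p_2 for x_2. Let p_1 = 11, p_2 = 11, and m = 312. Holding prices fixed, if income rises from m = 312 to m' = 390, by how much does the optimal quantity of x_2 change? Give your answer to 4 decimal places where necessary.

Δx_2* = 3.8182

MRS = (6/7)·(x_2−5)/(x_1−10). Tangency with p_1/p_2 gives x_2−5 = (7/6)·(p_1/p_2)·(x_1−10).
After buying the subsistence bundle (10, 5), a share 6/13 of the remaining income goes to x_1: x_1* = 10 + 6/13·(m − 10p_1 − 5p_2)/p_1.
Discretionary income = 312 − 10·11 − 5·11 = 147; x_2* = 5 + 7/13·147/11 = 12.1958.
At m' = 390: x_2* = 16.014. Change: 16.014 − 12.1958 = 3.8182.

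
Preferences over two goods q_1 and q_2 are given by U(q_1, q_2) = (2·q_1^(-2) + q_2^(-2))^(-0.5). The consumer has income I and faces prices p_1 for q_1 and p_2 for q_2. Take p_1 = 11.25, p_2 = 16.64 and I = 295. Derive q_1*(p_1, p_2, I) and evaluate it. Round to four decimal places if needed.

q_1* = 12.915

MU_q_1 ∝ 2·q_1^(-3), MU_q_2 ∝ q_2^(-3), so MRS = 2·(q_2/q_1)^(3) = p_1/p_2.
Solve for the ratio: q_2/q_1 = [(1/2)·p_1/p_2]^(1/3).
With the ratio pinned down, the budget gives q_1* = I/(p_1 + p_2·(q_2/q_1)) and q_2* = (q_2/q_1)·q_1*.
Numerically q_2/q_1 = 0.69661, so q_1* = 295/(11.25 + 16.64·0.69661) = 12.915.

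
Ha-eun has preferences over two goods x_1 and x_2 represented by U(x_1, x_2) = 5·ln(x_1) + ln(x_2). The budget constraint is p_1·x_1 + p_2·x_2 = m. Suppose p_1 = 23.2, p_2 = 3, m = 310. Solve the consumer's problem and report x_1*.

Demand: x_1*(p_1,p_2,m) = 5/6·m/p_1 and x_2* = 1/6·m/p_2.
At p_1=23.2, p_2=3, m=310: x_1* = 5/6·310/23.2 = 11.1351.

x_1* = 11.1351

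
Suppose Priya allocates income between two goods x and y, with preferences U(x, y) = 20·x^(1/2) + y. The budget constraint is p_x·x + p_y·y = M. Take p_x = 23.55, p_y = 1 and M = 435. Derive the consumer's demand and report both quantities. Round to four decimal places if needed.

x* = 0.1803, y* = 430.7537

Utility is quasi-linear in y; the FOC for x is 10/√x = p_x/p_y.
Thus x* = (10·p_y/p_x)² — independent of M — with the rest of income spent on y.
Plugging in: x* = (10·1/23.55)² = 0.1803, y* = 430.7537.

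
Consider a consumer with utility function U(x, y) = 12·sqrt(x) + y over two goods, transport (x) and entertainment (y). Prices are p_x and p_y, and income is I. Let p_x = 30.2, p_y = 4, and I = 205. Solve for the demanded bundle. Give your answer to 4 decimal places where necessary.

Utility is quasi-linear in y; the FOC for x is 6/√x = p_x/p_y.
Solve: √x = 6·p_y/p_x, so x*(p_x,p_y) = (6·p_y/p_x)², and y* = (I − p_x·x*)/p_y.
Plugging in: x* = (6·4/30.2)² = 0.6316, y* = 46.4818.

x* = 0.6316, y* = 46.4818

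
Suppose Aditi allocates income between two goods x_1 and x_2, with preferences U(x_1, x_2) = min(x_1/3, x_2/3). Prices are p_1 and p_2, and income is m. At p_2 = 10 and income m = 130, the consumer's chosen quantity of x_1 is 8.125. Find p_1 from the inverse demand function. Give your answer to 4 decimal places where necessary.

p_1 = 6

Leontief preferences: the optimum is at the kink where x_1/3 = x_2/3, i.e. x_2 = x_1.
Budget: p_1·x_1 + p_2·x_1 = m, so (3·p_1 + 3·p_2)·x_1 = 3·m.
Demand: x_1*(p_1,p_2,m) = 3·m/(3·p_1 + 3·p_2), x_2* = 3·m/(3·p_1 + 3·p_2).
Set x_1* = 8.125 in the demand function and solve for p_1: p_1 = 6.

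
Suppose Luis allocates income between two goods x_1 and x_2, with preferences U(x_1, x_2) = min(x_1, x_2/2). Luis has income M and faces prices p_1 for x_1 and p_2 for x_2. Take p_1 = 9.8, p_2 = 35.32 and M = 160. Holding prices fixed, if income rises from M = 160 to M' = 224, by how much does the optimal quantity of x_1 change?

Leontief preferences: the optimum is at the kink where x_1/1 = x_2/2, i.e. x_2 = 2·x_1.
Budget: p_1·x_1 + p_2·2·x_1 = M, so (p_1 + 2·p_2)·x_1 = M.
Demand: x_1*(p_1,p_2,M) = M/(p_1 + 2·p_2), x_2* = 2·M/(p_1 + 2·p_2).
Here 9.8 + 2·35.32 = 80.44, giving x_1* = 1.9891.
At M' = 224: x_1* = 2.7847. Change: 2.7847 − 1.9891 = 0.7956.

Δx_1* = 0.7956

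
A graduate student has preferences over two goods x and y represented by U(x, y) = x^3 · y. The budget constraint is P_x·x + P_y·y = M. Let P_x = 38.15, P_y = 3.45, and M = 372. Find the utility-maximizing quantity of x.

The MRS is 3·y/x. Set MRS = P_x/P_y.
So 3·P_y·y = P_x·x; combined with the budget, a share 0.75 of income goes to x.
Demand: x*(P_x,P_y,M) = 0.75·M/P_x and y* = 0.25·M/P_y.
At P_x=38.15, P_y=3.45, M=372: x* = 0.75·372/38.15 = 7.3132.

x* = 7.3132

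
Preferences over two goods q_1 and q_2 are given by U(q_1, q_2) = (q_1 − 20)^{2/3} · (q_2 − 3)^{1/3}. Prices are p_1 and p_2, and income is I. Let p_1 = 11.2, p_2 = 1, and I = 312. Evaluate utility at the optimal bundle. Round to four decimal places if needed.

V = 8.9847

MRS = 2·(q_2−3)/(q_1−20). Tangency with p_1/p_2 gives q_2−3 = (1/2)·(p_1/p_2)·(q_1−20).
Substituting into the budget: q_1* = 20 + 2/3·(I − 20·p_1 − 3·p_2)/p_1, and q_2* = 3 + 1/3·(…)/p_2.
Discretionary income = 312 − 20·11.2 − 3·1 = 85; q_1* = 20 + 2/3·85/11.2 = 25.0595; q_2* = 3 + 1/3·85/1 = 31.3333.
Utility at the optimum: U(25.0595, 31.3333) = 8.9847.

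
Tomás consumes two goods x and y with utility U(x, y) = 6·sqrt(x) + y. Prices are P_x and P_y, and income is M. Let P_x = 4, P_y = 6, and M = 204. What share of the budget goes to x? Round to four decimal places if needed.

share on x = 0.3971

Utility is quasi-linear in y; the FOC for x is 3/√x = P_x/P_y.
Solve: √x = 3·P_y/P_x, so x*(P_x,P_y) = (3·P_y/P_x)², and y* = (M − P_x·x*)/P_y.
Plugging in: x* = (3·6/4)² = 20.25, y* = 20.5.
Expenditure on x: 4·20.25 = 81; share = 0.3971.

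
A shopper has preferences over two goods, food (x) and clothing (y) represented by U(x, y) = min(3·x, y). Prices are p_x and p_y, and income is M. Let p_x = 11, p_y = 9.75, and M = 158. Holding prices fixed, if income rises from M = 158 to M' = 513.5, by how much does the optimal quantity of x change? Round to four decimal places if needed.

Δx* = 8.8323

Demand: x*(p_x,p_y,M) = M/(p_x + 3·p_y), y* = 3·M/(p_x + 3·p_y).
Here 11 + 3·9.75 = 40.25, giving x* = 3.9255.
At M' = 513.5: x* = 12.7578. Change: 12.7578 − 3.9255 = 8.8323.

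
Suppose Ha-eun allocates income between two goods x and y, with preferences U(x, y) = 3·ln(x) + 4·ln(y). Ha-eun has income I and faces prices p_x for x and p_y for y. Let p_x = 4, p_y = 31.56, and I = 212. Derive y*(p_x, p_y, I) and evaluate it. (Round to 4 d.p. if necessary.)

y* = 3.8385

The MRS is (3/4)·y/x. Set MRS = p_x/p_y.
Rearranging, p_y·y = (4/3)·p_x·x. Substituting into the budget gives p_x·x·(1 + (4/3)) = I.
Demand: x*(p_x,p_y,I) = 3/7·I/p_x and y* = 4/7·I/p_y.
At p_x=4, p_y=31.56, I=212: y* = 4/7·212/31.56 = 3.8385.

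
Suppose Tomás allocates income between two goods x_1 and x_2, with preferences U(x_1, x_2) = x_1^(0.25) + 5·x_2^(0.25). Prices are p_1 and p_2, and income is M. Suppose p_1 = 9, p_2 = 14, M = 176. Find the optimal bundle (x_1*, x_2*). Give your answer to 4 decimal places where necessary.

From the CES first-order condition, (1/5)·(x_2/x_1)^(0.75) = p_1/p_2.
Hence x_2/x_1 = (5·p_1/p_2)^(1/(0.75)), i.e. raised to the 4/3 power.
Substitute x_2 = (x_2/x_1)·x_1 into the budget: x_1* = M/(p_1 + p_2·(x_2/x_1)).
Numerically x_2/x_1 = 4.74365, so x_1* = 176/(9 + 14·4.74365) = 2.3339 and x_2* = 4.74365·2.3339 = 11.0711.

x_1* = 2.3339, x_2* = 11.0711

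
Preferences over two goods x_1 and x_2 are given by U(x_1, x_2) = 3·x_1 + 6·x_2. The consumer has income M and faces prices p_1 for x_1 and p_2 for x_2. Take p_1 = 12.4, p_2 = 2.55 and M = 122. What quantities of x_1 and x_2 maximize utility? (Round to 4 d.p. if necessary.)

x_2 gives more utility per dollar, so spend all income on x_2: x_2* = M/p_2, x_1* = 0.
Numerically: x_1* = 0, x_2* = 47.8431.

x_1* = 0, x_2* = 47.8431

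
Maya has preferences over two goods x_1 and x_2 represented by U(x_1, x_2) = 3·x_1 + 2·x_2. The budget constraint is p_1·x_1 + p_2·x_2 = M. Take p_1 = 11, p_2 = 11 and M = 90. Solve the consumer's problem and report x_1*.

x_1* = 8.1818

x_1 gives more utility per dollar, so spend all income on x_1: x_1* = M/p_1, x_2* = 0.
Numerically: x_1* = 8.1818, x_2* = 0.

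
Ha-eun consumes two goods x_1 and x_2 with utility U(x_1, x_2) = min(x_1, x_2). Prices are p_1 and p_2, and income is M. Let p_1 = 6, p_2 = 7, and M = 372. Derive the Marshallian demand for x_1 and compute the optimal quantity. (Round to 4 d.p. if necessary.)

x_1* = 28.6154

Leontief preferences: the optimum is at the kink where x_1/1 = x_2/1, i.e. x_2 = x_1.
Budget: p_1·x_1 + p_2·x_1 = M, so (p_1 + p_2)·x_1 = M.
Demand: x_1*(p_1,p_2,M) = M/(p_1 + p_2), x_2* = M/(p_1 + p_2).
Here 6 + 7 = 13, giving x_1* = 28.6154.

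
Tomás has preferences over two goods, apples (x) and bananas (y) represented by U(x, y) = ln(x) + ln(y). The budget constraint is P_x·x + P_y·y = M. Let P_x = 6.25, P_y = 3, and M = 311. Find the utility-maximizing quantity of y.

The MRS is y/x. Set MRS = P_x/P_y.
Rearranging, P_y·y = P_x·x. Substituting into the budget gives P_x·x·(1 + 1) = M.
Demand: x*(P_x,P_y,M) = 0.5·M/P_x and y* = 0.5·M/P_y.
At P_x=6.25, P_y=3, M=311: y* = 0.5·311/3 = 51.8333.

y* = 51.8333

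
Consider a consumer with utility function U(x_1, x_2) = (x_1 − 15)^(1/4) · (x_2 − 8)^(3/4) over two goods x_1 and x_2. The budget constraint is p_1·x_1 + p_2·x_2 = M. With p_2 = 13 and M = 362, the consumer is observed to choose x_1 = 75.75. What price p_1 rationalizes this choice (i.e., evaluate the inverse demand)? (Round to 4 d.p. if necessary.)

Let x_1' = x_1−15, x_2' = x_2−8. MRS = (1/3)·x_2'/x_1' = p_1/p_2.
Substituting into the budget: x_1* = 15 + 0.25·(M − 15·p_1 − 8·p_2)/p_1, and x_2* = 8 + 0.75·(…)/p_2.
Set x_1* = 75.75 in the demand function and solve for p_1: p_1 = 1.

p_1 = 1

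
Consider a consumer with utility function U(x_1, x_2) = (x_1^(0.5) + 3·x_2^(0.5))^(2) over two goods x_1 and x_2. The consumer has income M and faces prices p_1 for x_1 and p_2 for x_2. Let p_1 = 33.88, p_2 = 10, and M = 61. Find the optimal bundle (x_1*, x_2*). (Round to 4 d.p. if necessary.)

From the CES first-order condition, (1/3)·(x_2/x_1)^(0.5) = p_1/p_2.
Hence x_2/x_1 = (3·p_1/p_2)^(1/(0.5)), i.e. raised to the 2 power.
Substitute x_2 = (x_2/x_1)·x_1 into the budget: x_1* = M/(p_1 + p_2·(x_2/x_1)).
Numerically x_2/x_1 = 103.306896, so x_1* = 61/(33.88 + 10·103.306896) = 0.0572 and x_2* = 103.306896·0.0572 = 5.9063.

x_1* = 0.0572, x_2* = 5.9063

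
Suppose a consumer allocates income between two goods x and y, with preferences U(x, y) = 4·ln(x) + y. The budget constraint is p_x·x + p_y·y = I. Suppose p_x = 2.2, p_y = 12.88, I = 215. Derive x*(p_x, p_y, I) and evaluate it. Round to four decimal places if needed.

At the given prices: x* = 4·12.88/2.2 = 23.4182.

x* = 23.4182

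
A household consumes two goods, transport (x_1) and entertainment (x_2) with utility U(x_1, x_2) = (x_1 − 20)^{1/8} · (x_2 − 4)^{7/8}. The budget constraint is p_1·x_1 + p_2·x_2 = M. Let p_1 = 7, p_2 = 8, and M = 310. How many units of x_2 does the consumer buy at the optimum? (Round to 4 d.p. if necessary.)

x_2* = 19.0938

Substituting into the budget: x_1* = 20 + 0.125·(M − 20·p_1 − 4·p_2)/p_1, and x_2* = 4 + 0.875·(…)/p_2.
Discretionary income = 310 − 20·7 − 4·8 = 138; x_2* = 4 + 0.875·138/8 = 19.0938.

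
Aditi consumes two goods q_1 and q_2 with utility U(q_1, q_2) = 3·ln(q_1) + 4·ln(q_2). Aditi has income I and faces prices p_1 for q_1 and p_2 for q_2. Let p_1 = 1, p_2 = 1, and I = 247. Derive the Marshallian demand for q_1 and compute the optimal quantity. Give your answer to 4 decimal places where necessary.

MU_q_1/MU_q_2 = (3·q_2)/(4·q_1); tangency sets this equal to p_1/p_2.
Rearranging, p_2·q_2 = (4/3)·p_1·q_1. Substituting into the budget gives p_1·q_1·(1 + (4/3)) = I.
Demand: q_1*(p_1,p_2,I) = 3/7·I/p_1 and q_2* = 4/7·I/p_2.
At p_1=1, p_2=1, I=247: q_1* = 3/7·247/1 = 105.8571.

q_1* = 105.8571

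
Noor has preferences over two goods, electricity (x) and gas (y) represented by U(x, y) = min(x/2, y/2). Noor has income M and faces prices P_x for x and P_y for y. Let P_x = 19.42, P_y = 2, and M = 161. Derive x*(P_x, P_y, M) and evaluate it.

With perfect complements, no substitution: consume in ratio x:y = 2:2.
Budget: P_x·x + P_y·x = M, so (2·P_x + 2·P_y)·x = 2·M.
Demand: x*(P_x,P_y,M) = 2·M/(2·P_x + 2·P_y), y* = 2·M/(2·P_x + 2·P_y).
Here 2·19.42 + 2·2 = 42.84, giving x* = 7.5163.

x* = 7.5163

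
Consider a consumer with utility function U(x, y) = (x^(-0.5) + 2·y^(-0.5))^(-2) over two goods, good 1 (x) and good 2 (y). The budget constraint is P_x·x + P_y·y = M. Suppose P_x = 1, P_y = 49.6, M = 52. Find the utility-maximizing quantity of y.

From the CES first-order condition, (1/2)·(y/x)^(1.5) = P_x/P_y.
Hence y/x = (2·P_x/P_y)^(1/(1.5)), i.e. raised to the 2/3 power.
Substitute y = (y/x)·x into the budget: x* = M/(P_x + P_y·(y/x)).
Numerically y/x = 0.117589, so x* = 52/(1 + 49.6·0.117589) = 7.6108 and y* = 0.117589·7.6108 = 0.8949.

y* = 0.8949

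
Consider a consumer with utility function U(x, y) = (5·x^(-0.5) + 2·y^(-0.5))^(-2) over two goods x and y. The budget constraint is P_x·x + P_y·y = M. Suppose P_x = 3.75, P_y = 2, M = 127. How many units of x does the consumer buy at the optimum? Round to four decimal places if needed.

From the CES first-order condition, (5/2)·(y/x)^(1.5) = P_x/P_y.
Hence y/x = ((2/5)·P_x/P_y)^(1/(1.5)), i.e. raised to the 2/3 power.
Substitute y = (y/x)·x into the budget: x* = M/(P_x + P_y·(y/x)).
Numerically y/x = 0.825482, so x* = 127/(3.75 + 2·0.825482) = 23.5143.

x* = 23.5143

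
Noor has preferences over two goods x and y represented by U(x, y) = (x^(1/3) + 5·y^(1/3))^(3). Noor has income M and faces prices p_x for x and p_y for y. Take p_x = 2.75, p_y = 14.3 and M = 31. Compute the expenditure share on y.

share on y = 0.8306

With the ratio pinned down, the budget gives x* = M/(p_x + p_y·(y/x)) and y* = (y/x)·x*.
Numerically y/x = 0.942866, so x* = 31/(2.75 + 14.3·0.942866) = 1.9097 and y* = 0.942866·1.9097 = 1.8006.
Expenditure on y: 14.3·1.8006 = 25.7483; share = 0.8306.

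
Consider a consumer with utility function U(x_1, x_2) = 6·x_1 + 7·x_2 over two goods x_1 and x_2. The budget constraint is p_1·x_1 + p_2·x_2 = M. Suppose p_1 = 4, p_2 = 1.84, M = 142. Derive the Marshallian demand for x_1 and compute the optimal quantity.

x_1* = 0

Linear utility — the consumer picks whichever good has higher MU/price: 6/4 = 1.5 vs 7/1.84 = 3.8043.
x_2 gives more utility per dollar, so spend all income on x_2: x_2* = M/p_2, x_1* = 0.
Numerically: x_1* = 0, x_2* = 77.1739.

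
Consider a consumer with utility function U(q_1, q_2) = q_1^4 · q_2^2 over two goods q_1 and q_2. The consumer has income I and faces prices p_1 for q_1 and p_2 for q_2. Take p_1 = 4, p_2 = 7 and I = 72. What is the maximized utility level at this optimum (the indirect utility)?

V = 243753.7959

MU_q_1/MU_q_2 = (4·q_2)/(2·q_1); tangency sets this equal to p_1/p_2.
So 4·p_2·q_2 = 2·p_1·q_1; combined with the budget, a share 2/3 of income goes to q_1.
Demand: q_1*(p_1,p_2,I) = 2/3·I/p_1 and q_2* = 1/3·I/p_2.
At p_1=4, p_2=7, I=72: q_1* = 2/3·72/4 = 12, q_2* = 3.4286.
Utility at the optimum: U(12, 3.4286) = 243753.7959.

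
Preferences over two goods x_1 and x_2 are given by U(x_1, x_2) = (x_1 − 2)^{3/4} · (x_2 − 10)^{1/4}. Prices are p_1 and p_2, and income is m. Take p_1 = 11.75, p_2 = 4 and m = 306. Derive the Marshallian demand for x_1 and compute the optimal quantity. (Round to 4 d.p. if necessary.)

This is Cobb-Douglas in (x_1−2, x_2−10): tangency gives 0.75·p_2·(x_2−10) = 0.25·p_1·(x_1−2).
After buying the subsistence bundle (2, 10), a share 0.75 of the remaining income goes to x_1: x_1* = 2 + 0.75·(m − 2p_1 − 10p_2)/p_1.
Discretionary income = 306 − 2·11.75 − 10·4 = 242.5; x_1* = 2 + 0.75·242.5/11.75 = 17.4787.

x_1* = 17.4787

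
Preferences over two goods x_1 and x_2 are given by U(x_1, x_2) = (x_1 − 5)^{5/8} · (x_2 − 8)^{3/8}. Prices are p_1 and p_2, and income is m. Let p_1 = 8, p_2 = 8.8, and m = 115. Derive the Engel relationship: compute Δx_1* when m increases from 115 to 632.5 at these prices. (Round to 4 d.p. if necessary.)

Δx_1* = 40.4297

Substituting into the budget: x_1* = 5 + 0.625·(m − 5·p_1 − 8·p_2)/p_1, and x_2* = 8 + 0.375·(…)/p_2.
Discretionary income = 115 − 5·8 − 8·8.8 = 4.6; x_1* = 5 + 0.625·4.6/8 = 5.3594.
At m' = 632.5: x_1* = 45.7891. Change: 45.7891 − 5.3594 = 40.4297.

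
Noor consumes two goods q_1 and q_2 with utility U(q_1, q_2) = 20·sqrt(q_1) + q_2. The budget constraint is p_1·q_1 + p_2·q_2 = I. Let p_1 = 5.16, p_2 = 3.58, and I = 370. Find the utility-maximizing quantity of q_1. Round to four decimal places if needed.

q_1* = 48.1356

Utility is quasi-linear in q_2; the FOC for q_1 is 10/√q_1 = p_1/p_2.
Thus q_1* = (10·p_2/p_1)² — independent of I — with the rest of income spent on q_2.
Plugging in: q_1* = (10·3.58/5.16)² = 48.1356.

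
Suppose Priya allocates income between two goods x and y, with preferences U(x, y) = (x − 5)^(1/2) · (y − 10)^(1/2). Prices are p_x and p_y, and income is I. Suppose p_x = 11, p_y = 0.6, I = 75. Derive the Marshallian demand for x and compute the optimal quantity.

x* = 5.6364

Let x' = x−5, y' = y−10. MRS = y'/x' = p_x/p_y.
After buying the subsistence bundle (5, 10), a share 0.5 of the remaining income goes to x: x* = 5 + 0.5·(I − 5p_x − 10p_y)/p_x.
Discretionary income = 75 − 5·11 − 10·0.6 = 14; x* = 5 + 0.5·14/11 = 5.6364.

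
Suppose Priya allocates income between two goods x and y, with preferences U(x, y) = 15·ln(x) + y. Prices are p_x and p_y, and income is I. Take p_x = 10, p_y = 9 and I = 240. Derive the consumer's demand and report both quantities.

MU_x = 15/x, MU_y = 1. Tangency: 15/x = p_x/p_y.
So x*(p_x,p_y) = 15·p_y/p_x, independent of income; and y* = (I − 15·p_y)/p_y.
At the given prices: x* = 15·9/10 = 13.5, and y* = 11.6667.

x* = 13.5, y* = 11.6667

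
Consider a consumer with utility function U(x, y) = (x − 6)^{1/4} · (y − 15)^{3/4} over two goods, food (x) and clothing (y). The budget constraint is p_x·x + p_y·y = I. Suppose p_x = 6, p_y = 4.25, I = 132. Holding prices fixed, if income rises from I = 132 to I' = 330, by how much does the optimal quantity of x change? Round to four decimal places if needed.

Δx* = 8.25

MRS = (1/3)·(y−15)/(x−6). Tangency with p_x/p_y gives y−15 = 3·(p_x/p_y)·(x−6).
After buying the subsistence bundle (6, 15), a share 0.25 of the remaining income goes to x: x* = 6 + 0.25·(I − 6p_x − 15p_y)/p_x.
Discretionary income = 132 − 6·6 − 15·4.25 = 32.25; x* = 6 + 0.25·32.25/6 = 7.3438.
At I' = 330: x* = 15.5938. Change: 15.5938 − 7.3438 = 8.25.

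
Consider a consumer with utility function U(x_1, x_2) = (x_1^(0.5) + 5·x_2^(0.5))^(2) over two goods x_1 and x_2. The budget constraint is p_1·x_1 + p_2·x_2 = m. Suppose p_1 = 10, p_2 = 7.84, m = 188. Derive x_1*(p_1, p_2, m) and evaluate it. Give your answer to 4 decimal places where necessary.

x_1* = 0.5716

MRS = MU_x_1/MU_x_2 = (1/5)·(x_2/x_1)^(0.5). Set equal to p_1/p_2.
Hence x_2/x_1 = (5·p_1/p_2)^(1/(0.5)), i.e. raised to the 2 power.
With the ratio pinned down, the budget gives x_1* = m/(p_1 + p_2·(x_2/x_1)) and x_2* = (x_2/x_1)·x_1*.
Numerically x_2/x_1 = 40.673157, so x_1* = 188/(10 + 7.84·40.673157) = 0.5716.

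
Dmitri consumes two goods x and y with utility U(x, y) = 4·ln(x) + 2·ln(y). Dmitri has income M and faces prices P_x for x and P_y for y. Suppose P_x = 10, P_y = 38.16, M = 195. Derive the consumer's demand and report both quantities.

At P_x=10, P_y=38.16, M=195: x* = 2/3·195/10 = 13, y* = 1.7034.

x* = 13, y* = 1.7034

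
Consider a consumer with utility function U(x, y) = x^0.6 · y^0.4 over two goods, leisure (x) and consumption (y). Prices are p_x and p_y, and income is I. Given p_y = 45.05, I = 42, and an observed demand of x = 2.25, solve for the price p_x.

p_x = 11.2

Tangency: MRS = (3/2)·y/x = p_x/p_y.
Rearranging, p_y·y = (2/3)·p_x·x. Substituting into the budget gives p_x·x·(1 + (2/3)) = I.
Demand: x*(p_x,p_y,I) = 0.6·I/p_x and y* = 0.4·I/p_y.
Set x* = 2.25 in the demand function and solve for p_x: p_x = 11.2.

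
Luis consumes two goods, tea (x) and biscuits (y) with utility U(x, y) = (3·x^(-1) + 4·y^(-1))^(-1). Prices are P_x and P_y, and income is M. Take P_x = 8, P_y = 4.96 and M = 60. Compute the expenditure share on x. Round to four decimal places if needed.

With the ratio pinned down, the budget gives x* = M/(P_x + P_y·(y/x)) and y* = (y/x)·x*.
Numerically y/x = 1.466471, so x* = 60/(8 + 4.96·1.466471) = 3.9283 and y* = 1.466471·3.9283 = 5.7608.
Expenditure on x: 8·3.9283 = 31.4266; share = 0.5238.

share on x = 0.5238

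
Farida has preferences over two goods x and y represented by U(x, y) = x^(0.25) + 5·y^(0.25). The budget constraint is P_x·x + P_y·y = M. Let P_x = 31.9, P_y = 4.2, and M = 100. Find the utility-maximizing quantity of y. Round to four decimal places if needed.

y* = 22.4724

From the CES first-order condition, (1/5)·(y/x)^(0.75) = P_x/P_y.
Hence y/x = (5·P_x/P_y)^(1/(0.75)), i.e. raised to the 4/3 power.
Substitute y = (y/x)·x into the budget: x* = M/(P_x + P_y·(y/x)).
Numerically y/x = 127.648347, so x* = 100/(31.9 + 4.2·127.648347) = 0.176 and y* = 127.648347·0.176 = 22.4724.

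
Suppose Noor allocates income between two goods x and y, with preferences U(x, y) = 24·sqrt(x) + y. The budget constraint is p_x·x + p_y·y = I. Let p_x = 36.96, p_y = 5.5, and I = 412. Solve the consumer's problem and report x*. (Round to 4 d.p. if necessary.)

Set MRS = p_x/p_y: 12·x^(−1/2) = p_x/p_y.
Thus x* = (12·p_y/p_x)² — independent of I — with the rest of income spent on y.
Plugging in: x* = (12·5.5/36.96)² = 3.1888.

x* = 3.1888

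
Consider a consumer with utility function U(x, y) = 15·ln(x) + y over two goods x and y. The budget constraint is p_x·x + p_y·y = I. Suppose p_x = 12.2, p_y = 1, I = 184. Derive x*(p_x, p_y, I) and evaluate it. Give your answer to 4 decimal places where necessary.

MU_x = 15/x, MU_y = 1. Tangency: 15/x = p_x/p_y.
So x*(p_x,p_y) = 15·p_y/p_x, independent of income; and y* = (I − 15·p_y)/p_y.
At the given prices: x* = 15·1/12.2 = 1.2295.

x* = 1.2295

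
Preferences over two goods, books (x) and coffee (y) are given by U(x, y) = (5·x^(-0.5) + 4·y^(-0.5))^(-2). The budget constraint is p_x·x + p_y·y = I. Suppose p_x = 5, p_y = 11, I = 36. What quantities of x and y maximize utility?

MRS = MU_x/MU_y = (5/4)·(y/x)^(1.5). Set equal to p_x/p_y.
Hence y/x = ((4/5)·p_x/p_y)^(1/(1.5)), i.e. raised to the 2/3 power.
Substitute y = (y/x)·x into the budget: x* = I/(p_x + p_y·(y/x)).
Numerically y/x = 0.509462, so x* = 36/(5 + 11·0.509462) = 3.3949 and y* = 0.509462·3.3949 = 1.7296.

x* = 3.3949, y* = 1.7296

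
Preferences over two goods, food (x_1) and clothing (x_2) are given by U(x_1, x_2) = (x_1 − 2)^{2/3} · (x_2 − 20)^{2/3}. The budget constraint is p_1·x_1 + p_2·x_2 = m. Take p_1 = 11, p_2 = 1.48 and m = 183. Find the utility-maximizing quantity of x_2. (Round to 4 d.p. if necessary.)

This is Cobb-Douglas in (x_1−2, x_2−20): tangency gives 2/3·p_2·(x_2−20) = 2/3·p_1·(x_1−2).
After buying the subsistence bundle (2, 20), a share 0.5 of the remaining income goes to x_1: x_1* = 2 + 0.5·(m − 2p_1 − 20p_2)/p_1.
Discretionary income = 183 − 2·11 − 20·1.48 = 131.4; x_2* = 20 + 0.5·131.4/1.48 = 64.3919.

x_2* = 64.3919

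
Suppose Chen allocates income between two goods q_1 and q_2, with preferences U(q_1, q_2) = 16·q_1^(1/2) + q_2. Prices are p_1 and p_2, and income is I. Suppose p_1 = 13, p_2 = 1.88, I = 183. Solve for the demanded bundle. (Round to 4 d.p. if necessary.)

MU_q_1 = 8/√q_1, MU_q_2 = 1. Tangency: 8/√q_1 = p_1/p_2.
Solve: √q_1 = 8·p_2/p_1, so q_1*(p_1,p_2) = (8·p_2/p_1)², and q_2* = (I − p_1·q_1*)/p_2.
Plugging in: q_1* = (8·1.88/13)² = 1.3385, q_2* = 88.085.

q_1* = 1.3385, q_2* = 88.085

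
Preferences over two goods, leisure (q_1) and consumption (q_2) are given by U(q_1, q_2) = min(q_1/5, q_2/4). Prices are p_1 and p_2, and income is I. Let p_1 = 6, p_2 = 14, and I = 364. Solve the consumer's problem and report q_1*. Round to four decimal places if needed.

Leontief preferences: the optimum is at the kink where q_1/5 = q_2/4, i.e. q_2 = (4/5)·q_1.
Budget: p_1·q_1 + p_2·(4/5)·q_1 = I, so (5·p_1 + 4·p_2)·q_1 = 5·I.
Demand: q_1*(p_1,p_2,I) = 5·I/(5·p_1 + 4·p_2), q_2* = 4·I/(5·p_1 + 4·p_2).
Here 5·6 + 4·14 = 86, giving q_1* = 21.1628.

q_1* = 21.1628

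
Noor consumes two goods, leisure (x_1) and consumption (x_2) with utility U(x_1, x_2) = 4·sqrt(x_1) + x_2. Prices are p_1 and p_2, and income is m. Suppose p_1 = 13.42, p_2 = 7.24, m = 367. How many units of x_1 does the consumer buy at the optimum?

MU_x_1 = 2/√x_1, MU_x_2 = 1. Tangency: 2/√x_1 = p_1/p_2.
Solve: √x_1 = 2·p_2/p_1, so x_1*(p_1,p_2) = (2·p_2/p_1)², and x_2* = (m − p_1·x_1*)/p_2.
Plugging in: x_1* = (2·7.24/13.42)² = 1.1642.

x_1* = 1.1642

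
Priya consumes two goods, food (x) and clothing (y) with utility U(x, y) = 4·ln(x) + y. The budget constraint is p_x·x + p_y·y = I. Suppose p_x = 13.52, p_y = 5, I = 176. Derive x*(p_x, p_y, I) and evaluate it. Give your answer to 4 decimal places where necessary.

So x*(p_x,p_y) = 4·p_y/p_x, independent of income; and y* = (I − 4·p_y)/p_y.
At the given prices: x* = 4·5/13.52 = 1.4793.

x* = 1.4793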